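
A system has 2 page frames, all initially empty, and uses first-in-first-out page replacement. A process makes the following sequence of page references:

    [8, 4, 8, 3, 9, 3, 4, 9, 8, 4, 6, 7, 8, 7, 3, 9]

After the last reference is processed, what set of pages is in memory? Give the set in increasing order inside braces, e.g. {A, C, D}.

{3, 9}

8 -> fault, frames [8]
4 -> fault, frames [8, 4]
8 -> hit
3 -> fault, evict 8, frames [4, 3]
9 -> fault, evict 4, frames [3, 9]
3 -> hit
4 -> fault, evict 3, frames [9, 4]
9 -> hit
8 -> fault, evict 9, frames [4, 8]
4 -> hit
6 -> fault, evict 4, frames [8, 6]
7 -> fault, evict 8, frames [6, 7]
8 -> fault, evict 6, frames [7, 8]
7 -> hit
3 -> fault, evict 7, frames [8, 3]
9 -> fault, evict 8, frames [3, 9]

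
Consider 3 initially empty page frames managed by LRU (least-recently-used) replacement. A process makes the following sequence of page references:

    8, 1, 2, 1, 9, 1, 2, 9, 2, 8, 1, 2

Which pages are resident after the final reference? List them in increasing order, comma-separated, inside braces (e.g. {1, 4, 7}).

{1, 2, 8}

8 -> miss, frames [8]
1 -> miss, frames [8, 1]
2 -> miss, frames [8, 1, 2]
1 -> hit
9 -> miss, evict 8, frames [2, 1, 9]
1 -> hit
2 -> hit
9 -> hit
2 -> hit
8 -> miss, evict 1, frames [9, 2, 8]
1 -> miss, evict 9, frames [2, 8, 1]
2 -> hit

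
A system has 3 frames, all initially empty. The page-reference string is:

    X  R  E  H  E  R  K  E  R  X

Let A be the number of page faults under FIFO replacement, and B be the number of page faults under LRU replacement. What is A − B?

1

Under FIFO: F F F F . . F . F F → 7 faults.
Under LRU: F F F F . . F . . F → 6 faults.
A − B = 7 − 6 = 1.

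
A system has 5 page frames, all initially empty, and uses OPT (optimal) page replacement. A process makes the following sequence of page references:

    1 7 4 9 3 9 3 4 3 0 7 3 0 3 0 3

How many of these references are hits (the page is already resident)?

10

1 -> miss, frames {1}
7 -> miss, frames {1,7}
4 -> miss, frames {1,7,4}
9 -> miss, frames {1,7,4,9}
3 -> miss, frames {1,7,4,9,3}
9 -> hit
3 -> hit
4 -> hit
3 -> hit
0 -> miss, evict 9, frames {1,7,4,3,0}
7 -> hit
3 -> hit
0 -> hit
3 -> hit
0 -> hit
3 -> hit
Hits: 10.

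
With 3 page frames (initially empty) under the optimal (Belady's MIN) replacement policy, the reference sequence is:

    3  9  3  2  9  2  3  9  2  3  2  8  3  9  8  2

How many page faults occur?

3: fault, frames [3]
9: fault, frames [3, 9]
3: hit
2: fault, frames [3, 9, 2]
9: hit
2: hit
3: hit
9: hit
2: hit
3: hit
2: hit
8: fault, evict 2, frames [3, 9, 8]
3: hit
9: hit
8: hit
2: fault, evict 8, frames [3, 9, 2]
Page faults: 5.

5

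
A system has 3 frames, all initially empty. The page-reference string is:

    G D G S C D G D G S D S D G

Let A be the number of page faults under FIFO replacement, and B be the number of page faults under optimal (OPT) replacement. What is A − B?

2

Under FIFO: F F . F F . F F . F . . . . → 7 faults.
Under OPT: F F . F F . . . . F . . . . → 5 faults.
A − B = 7 − 5 = 2.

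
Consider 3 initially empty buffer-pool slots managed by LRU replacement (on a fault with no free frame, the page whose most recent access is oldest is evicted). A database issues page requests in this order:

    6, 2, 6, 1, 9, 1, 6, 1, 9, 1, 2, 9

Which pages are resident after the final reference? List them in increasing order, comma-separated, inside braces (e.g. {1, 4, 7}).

{1, 2, 9}

6: miss, frames (6)
2: miss, frames (6 2)
6: hit
1: miss, frames (2 6 1)
9: miss, evict 2, frames (6 1 9)
1: hit
6: hit
1: hit
9: hit
1: hit
2: miss, evict 6, frames (9 1 2)
9: hit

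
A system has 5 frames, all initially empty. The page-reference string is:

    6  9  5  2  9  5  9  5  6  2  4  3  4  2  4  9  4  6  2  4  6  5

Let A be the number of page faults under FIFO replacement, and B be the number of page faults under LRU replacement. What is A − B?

-1

Under FIFO: F F F F . . . . . . F F . . . . . F . . . . → 7 faults.
Under LRU: F F F F . . . . . . F F . . . F . . . . . F → 8 faults.
A − B = 7 − 8 = -1.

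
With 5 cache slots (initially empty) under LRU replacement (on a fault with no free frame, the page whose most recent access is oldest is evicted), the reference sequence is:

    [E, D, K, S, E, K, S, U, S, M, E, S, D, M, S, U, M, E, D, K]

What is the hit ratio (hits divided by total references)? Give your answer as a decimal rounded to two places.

0.60

E → miss, frames (E)
D → miss, frames (E D)
K → miss, frames (E D K)
S → miss, frames (E D K S)
E → hit
K → hit
S → hit
U → miss, frames (D E K S U)
S → hit
M → miss, evict D, frames (E K U S M)
E → hit
S → hit
D → miss, evict K, frames (U M E S D)
M → hit
S → hit
U → hit
M → hit
E → hit
D → hit
K → miss, evict S, frames (U M E D K)
Hits: 12 of 20 references → 12/20 = 0.6000.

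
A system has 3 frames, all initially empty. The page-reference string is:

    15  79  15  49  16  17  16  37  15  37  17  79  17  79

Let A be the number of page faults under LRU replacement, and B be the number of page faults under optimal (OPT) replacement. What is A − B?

2

Under LRU: F F . F F F . F F . F F . . → 9 faults.
Under OPT: F F . F F F . F . . . F . . → 7 faults.
A − B = 9 − 7 = 2.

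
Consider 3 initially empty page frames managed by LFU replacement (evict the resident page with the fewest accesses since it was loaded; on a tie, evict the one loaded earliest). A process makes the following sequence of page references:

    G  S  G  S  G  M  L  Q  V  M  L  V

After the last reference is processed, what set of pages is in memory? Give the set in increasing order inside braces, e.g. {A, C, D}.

{G, S, V}

G → fault, frames [G]
S → fault, frames [G, S]
G → hit
S → hit
G → hit
M → fault, frames [G, S, M]
L → fault, evict M, frames [G, S, L]
Q → fault, evict L, frames [G, S, Q]
V → fault, evict Q, frames [G, S, V]
M → fault, evict V, frames [G, S, M]
L → fault, evict M, frames [G, S, L]
V → fault, evict L, frames [G, S, V]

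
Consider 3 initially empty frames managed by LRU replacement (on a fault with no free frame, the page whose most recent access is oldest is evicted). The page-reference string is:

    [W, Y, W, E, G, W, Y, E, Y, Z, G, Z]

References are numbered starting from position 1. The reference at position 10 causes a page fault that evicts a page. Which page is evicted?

W

pos 1: W -> miss, frames [W]
pos 2: Y -> miss, frames [W, Y]
pos 3: W -> hit
pos 4: E -> miss, frames [Y, W, E]
pos 5: G -> miss, evict Y, frames [W, E, G]
pos 6: W -> hit
pos 7: Y -> miss, evict E, frames [G, W, Y]
pos 8: E -> miss, evict G, frames [W, Y, E]
pos 9: Y -> hit
pos 10: Z -> miss, evict W, frames [E, Y, Z]
At position 10, page W is evicted.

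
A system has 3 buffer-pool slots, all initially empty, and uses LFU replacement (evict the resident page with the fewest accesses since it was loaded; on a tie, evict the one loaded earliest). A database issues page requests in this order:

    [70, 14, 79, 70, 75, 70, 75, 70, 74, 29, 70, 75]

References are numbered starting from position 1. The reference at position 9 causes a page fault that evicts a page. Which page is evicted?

79

pos 1: 70 → fault, frames [70]
pos 2: 14 → fault, frames [70, 14]
pos 3: 79 → fault, frames [70, 14, 79]
pos 4: 70 → hit
pos 5: 75 → fault, evict 14, frames [70, 79, 75]
pos 6: 70 → hit
pos 7: 75 → hit
pos 8: 70 → hit
pos 9: 74 → fault, evict 79, frames [70, 75, 74]
At position 9, page 79 is evicted.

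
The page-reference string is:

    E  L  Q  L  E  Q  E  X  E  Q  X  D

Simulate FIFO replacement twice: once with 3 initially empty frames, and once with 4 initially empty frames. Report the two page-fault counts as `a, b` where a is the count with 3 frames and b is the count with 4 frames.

6, 5

3 frames: F F F . . . . F F . . F → 6 faults.
4 frames: F F F . . . . F . . . F → 5 faults.
5 < 6: adding a frame reduced faults, as is typical.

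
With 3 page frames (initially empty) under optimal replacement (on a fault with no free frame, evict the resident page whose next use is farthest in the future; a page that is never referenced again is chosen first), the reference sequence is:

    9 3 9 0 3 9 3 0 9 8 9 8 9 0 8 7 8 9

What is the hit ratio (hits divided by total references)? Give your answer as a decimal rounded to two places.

0.72

9: fault, frames [9]
3: fault, frames [9, 3]
9: hit
0: fault, frames [9, 3, 0]
3: hit
9: hit
3: hit
0: hit
9: hit
8: fault, evict 3, frames [9, 0, 8]
9: hit
8: hit
9: hit
0: hit
8: hit
7: fault, evict 0, frames [9, 8, 7]
8: hit
9: hit
Hits: 13 of 18 references → 13/18 = 0.7222.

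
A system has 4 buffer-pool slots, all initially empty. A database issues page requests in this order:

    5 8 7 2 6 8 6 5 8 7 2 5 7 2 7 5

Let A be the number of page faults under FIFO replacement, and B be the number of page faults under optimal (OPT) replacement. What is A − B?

Under FIFO: F F F F F . . F F F F . . . . . → 9 faults.
Under OPT: F F F F F . . . . . F . . . . . → 6 faults.
A − B = 9 − 6 = 3.

3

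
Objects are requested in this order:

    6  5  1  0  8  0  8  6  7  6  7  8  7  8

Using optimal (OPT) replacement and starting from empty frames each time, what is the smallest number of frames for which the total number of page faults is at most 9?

f=1: 14 faults
f=2: 8 faults
f=3: 6 faults
f=4: 6 faults
f=5: 6 faults
f=6: 6 faults
Smallest f with faults ≤ 9 is 2.

2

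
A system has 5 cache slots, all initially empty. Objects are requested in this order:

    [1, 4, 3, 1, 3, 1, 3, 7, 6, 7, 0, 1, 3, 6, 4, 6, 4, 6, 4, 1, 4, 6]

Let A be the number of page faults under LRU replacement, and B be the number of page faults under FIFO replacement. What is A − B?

-1

Under LRU: F F F . . . . F F . F . . . F . . . . . . . → 7 faults.
Under FIFO: F F F . . . . F F . F F . . F . . . . . . . → 8 faults.
A − B = 7 − 8 = -1.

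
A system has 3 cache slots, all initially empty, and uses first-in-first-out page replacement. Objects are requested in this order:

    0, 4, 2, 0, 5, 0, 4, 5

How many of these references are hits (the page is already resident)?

2

0 → miss, frames [0]
4 → miss, frames [0, 4]
2 → miss, frames [0, 4, 2]
0 → hit
5 → miss, evict 0, frames [4, 2, 5]
0 → miss, evict 4, frames [2, 5, 0]
4 → miss, evict 2, frames [5, 0, 4]
5 → hit
Hits: 2.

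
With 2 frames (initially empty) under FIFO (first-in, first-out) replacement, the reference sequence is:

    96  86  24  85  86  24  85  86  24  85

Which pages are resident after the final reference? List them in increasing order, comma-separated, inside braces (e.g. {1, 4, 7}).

{24, 85}

96 -> fault, frames {96}
86 -> fault, frames {96,86}
24 -> fault, evict 96, frames {86,24}
85 -> fault, evict 86, frames {24,85}
86 -> fault, evict 24, frames {85,86}
24 -> fault, evict 85, frames {86,24}
85 -> fault, evict 86, frames {24,85}
86 -> fault, evict 24, frames {85,86}
24 -> fault, evict 85, frames {86,24}
85 -> fault, evict 86, frames {24,85}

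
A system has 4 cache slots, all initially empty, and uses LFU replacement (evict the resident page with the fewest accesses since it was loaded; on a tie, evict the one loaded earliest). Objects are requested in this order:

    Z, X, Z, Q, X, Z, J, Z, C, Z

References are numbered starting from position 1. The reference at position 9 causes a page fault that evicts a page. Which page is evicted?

Q

pos 1: Z -> fault, frames {Z}
pos 2: X -> fault, frames {Z,X}
pos 3: Z -> hit
pos 4: Q -> fault, frames {Z,X,Q}
pos 5: X -> hit
pos 6: Z -> hit
pos 7: J -> fault, frames {Z,X,Q,J}
pos 8: Z -> hit
pos 9: C -> fault, evict Q, frames {Z,X,J,C}
At position 9, page Q is evicted.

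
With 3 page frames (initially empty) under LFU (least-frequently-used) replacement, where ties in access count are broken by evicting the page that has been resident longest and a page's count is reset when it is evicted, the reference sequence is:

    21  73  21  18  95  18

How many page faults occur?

4

21 -> fault, frames [21]
73 -> fault, frames [21, 73]
21 -> hit
18 -> fault, frames [21, 73, 18]
95 -> fault, evict 73, frames [21, 18, 95]
18 -> hit
Page faults: 4.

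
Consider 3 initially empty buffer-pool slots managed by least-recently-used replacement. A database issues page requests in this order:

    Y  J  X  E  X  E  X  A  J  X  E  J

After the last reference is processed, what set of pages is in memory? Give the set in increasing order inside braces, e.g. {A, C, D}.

Y: miss, frames (Y)
J: miss, frames (Y J)
X: miss, frames (Y J X)
E: miss, evict Y, frames (J X E)
X: hit
E: hit
X: hit
A: miss, evict J, frames (E X A)
J: miss, evict E, frames (X A J)
X: hit
E: miss, evict A, frames (J X E)
J: hit

{E, J, X}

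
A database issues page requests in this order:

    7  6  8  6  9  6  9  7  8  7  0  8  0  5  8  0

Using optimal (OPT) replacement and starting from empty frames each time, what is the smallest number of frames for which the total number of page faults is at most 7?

f=1: 16 faults
f=2: 9 faults
f=3: 7 faults
f=4: 6 faults
f=5: 6 faults
f=6: 6 faults
Smallest f with faults ≤ 7 is 3.

3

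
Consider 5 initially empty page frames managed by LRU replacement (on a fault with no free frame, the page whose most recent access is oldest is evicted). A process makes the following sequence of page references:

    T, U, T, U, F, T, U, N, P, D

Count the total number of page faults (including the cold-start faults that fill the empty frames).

6

T → fault, frames (T)
U → fault, frames (T U)
T → hit
U → hit
F → fault, frames (T U F)
T → hit
U → hit
N → fault, frames (F T U N)
P → fault, frames (F T U N P)
D → fault, evict F, frames (T U N P D)
Page faults: 6.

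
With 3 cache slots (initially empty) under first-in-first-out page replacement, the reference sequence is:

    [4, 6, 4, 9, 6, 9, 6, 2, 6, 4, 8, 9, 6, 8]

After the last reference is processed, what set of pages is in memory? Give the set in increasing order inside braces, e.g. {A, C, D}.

4 → miss, frames (4)
6 → miss, frames (4 6)
4 → hit
9 → miss, frames (4 6 9)
6 → hit
9 → hit
6 → hit
2 → miss, evict 4, frames (6 9 2)
6 → hit
4 → miss, evict 6, frames (9 2 4)
8 → miss, evict 9, frames (2 4 8)
9 → miss, evict 2, frames (4 8 9)
6 → miss, evict 4, frames (8 9 6)
8 → hit

{6, 8, 9}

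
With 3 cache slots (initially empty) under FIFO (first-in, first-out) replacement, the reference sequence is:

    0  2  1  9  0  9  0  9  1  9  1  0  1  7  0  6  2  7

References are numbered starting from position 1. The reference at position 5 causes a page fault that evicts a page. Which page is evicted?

2

pos 1: 0 → miss, frames [0]
pos 2: 2 → miss, frames [0, 2]
pos 3: 1 → miss, frames [0, 2, 1]
pos 4: 9 → miss, evict 0, frames [2, 1, 9]
pos 5: 0 → miss, evict 2, frames [1, 9, 0]
At position 5, page 2 is evicted.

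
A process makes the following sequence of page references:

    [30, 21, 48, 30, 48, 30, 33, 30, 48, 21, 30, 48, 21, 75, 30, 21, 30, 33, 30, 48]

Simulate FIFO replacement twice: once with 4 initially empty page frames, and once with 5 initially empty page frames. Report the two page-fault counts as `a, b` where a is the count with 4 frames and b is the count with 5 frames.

8, 5

4 frames: F F F . . . F . . . . . . F F F . . . F → 8 faults.
5 frames: F F F . . . F . . . . . . F . . . . . . → 5 faults.
5 < 8: adding a frame reduced faults, as is typical.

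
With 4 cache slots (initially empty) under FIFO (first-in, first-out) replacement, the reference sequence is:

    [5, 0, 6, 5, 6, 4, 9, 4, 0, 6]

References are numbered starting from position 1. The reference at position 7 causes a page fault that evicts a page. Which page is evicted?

pos 1: 5 → miss, frames {5}
pos 2: 0 → miss, frames {5,0}
pos 3: 6 → miss, frames {5,0,6}
pos 4: 5 → hit
pos 5: 6 → hit
pos 6: 4 → miss, frames {5,0,6,4}
pos 7: 9 → miss, evict 5, frames {0,6,4,9}
At position 7, page 5 is evicted.

5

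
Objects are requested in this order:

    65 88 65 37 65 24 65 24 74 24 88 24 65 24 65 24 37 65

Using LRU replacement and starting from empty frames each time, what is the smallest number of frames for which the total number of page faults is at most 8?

3

f=1: 18 faults
f=2: 9 faults
f=3: 8 faults
f=4: 7 faults
f=5: 5 faults
Smallest f with faults ≤ 8 is 3.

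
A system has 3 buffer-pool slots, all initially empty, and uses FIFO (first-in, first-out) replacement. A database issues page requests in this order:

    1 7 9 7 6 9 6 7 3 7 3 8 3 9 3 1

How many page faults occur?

10

1: miss, frames (1)
7: miss, frames (1 7)
9: miss, frames (1 7 9)
7: hit
6: miss, evict 1, frames (7 9 6)
9: hit
6: hit
7: hit
3: miss, evict 7, frames (9 6 3)
7: miss, evict 9, frames (6 3 7)
3: hit
8: miss, evict 6, frames (3 7 8)
3: hit
9: miss, evict 3, frames (7 8 9)
3: miss, evict 7, frames (8 9 3)
1: miss, evict 8, frames (9 3 1)
Page faults: 10.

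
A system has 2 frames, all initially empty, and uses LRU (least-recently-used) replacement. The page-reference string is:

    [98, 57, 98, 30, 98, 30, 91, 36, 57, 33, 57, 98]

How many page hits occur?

4

98 -> fault, frames (98)
57 -> fault, frames (98 57)
98 -> hit
30 -> fault, evict 57, frames (98 30)
98 -> hit
30 -> hit
91 -> fault, evict 98, frames (30 91)
36 -> fault, evict 30, frames (91 36)
57 -> fault, evict 91, frames (36 57)
33 -> fault, evict 36, frames (57 33)
57 -> hit
98 -> fault, evict 33, frames (57 98)
Hits: 4.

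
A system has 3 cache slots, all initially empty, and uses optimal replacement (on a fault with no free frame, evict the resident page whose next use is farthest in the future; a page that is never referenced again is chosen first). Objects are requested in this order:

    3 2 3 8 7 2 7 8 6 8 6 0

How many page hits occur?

6

3: fault, frames [3]
2: fault, frames [3, 2]
3: hit
8: fault, frames [3, 2, 8]
7: fault, evict 3, frames [2, 8, 7]
2: hit
7: hit
8: hit
6: fault, evict 7, frames [2, 8, 6]
8: hit
6: hit
0: fault, evict 6, frames [2, 8, 0]
Hits: 6.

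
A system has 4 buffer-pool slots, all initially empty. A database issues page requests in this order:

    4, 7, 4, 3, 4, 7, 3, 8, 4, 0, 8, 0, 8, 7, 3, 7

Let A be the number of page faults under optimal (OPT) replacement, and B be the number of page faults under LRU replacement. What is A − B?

Under OPT: F F . F . . . F . F . . . . . . → 5 faults.
Under LRU: F F . F . . . F . F . . . F F . → 7 faults.
A − B = 5 − 7 = -2.

-2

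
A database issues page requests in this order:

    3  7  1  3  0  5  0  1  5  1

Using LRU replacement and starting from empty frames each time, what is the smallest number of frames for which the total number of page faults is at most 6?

f=1: 10 faults
f=2: 8 faults
f=3: 6 faults
f=4: 5 faults
f=5: 5 faults
Smallest f with faults ≤ 6 is 3.

3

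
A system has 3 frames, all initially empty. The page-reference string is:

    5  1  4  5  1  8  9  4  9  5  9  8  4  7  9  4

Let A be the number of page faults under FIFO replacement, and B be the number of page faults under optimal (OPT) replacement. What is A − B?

2

Under FIFO: F F F . . F F . . F . . F F F . → 9 faults.
Under OPT: F F F . . F F . . . . F . F . . → 7 faults.
A − B = 9 − 7 = 2.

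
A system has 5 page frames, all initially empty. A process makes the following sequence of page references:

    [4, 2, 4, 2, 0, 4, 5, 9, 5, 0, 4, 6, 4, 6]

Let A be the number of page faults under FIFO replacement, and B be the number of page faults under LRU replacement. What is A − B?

1

Under FIFO: F F . . F . F F . . . F F . → 7 faults.
Under LRU: F F . . F . F F . . . F . . → 6 faults.
A − B = 7 − 6 = 1.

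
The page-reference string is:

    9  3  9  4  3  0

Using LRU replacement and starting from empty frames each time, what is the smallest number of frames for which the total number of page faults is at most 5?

f=1: 6 faults
f=2: 5 faults
f=3: 4 faults
f=4: 4 faults
Smallest f with faults ≤ 5 is 2.

2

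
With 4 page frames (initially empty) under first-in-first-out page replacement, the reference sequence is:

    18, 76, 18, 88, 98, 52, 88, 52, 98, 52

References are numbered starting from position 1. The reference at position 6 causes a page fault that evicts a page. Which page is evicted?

pos 1: 18: miss, frames (18)
pos 2: 76: miss, frames (18 76)
pos 3: 18: hit
pos 4: 88: miss, frames (18 76 88)
pos 5: 98: miss, frames (18 76 88 98)
pos 6: 52: miss, evict 18, frames (76 88 98 52)
At position 6, page 18 is evicted.

18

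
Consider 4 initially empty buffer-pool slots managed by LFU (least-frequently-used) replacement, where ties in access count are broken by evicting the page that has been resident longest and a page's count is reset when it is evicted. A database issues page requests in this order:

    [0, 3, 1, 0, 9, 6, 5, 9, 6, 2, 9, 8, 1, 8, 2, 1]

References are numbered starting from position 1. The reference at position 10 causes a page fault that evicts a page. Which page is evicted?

pos 1: 0: fault, frames (0)
pos 2: 3: fault, frames (0 3)
pos 3: 1: fault, frames (0 3 1)
pos 4: 0: hit
pos 5: 9: fault, frames (0 3 1 9)
pos 6: 6: fault, evict 3, frames (0 1 9 6)
pos 7: 5: fault, evict 1, frames (0 9 6 5)
pos 8: 9: hit
pos 9: 6: hit
pos 10: 2: fault, evict 5, frames (0 9 6 2)
At position 10, page 5 is evicted.

5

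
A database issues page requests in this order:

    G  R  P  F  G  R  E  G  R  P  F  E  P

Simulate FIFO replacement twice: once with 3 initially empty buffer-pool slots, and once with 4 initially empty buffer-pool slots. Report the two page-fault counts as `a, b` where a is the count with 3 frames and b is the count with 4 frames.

3 frames: F F F F F F F . . F F . . → 9 faults.
4 frames: F F F F . . F F F F F F . → 10 faults.
10 > 9: adding a frame increased faults — Belady's anomaly.

9, 10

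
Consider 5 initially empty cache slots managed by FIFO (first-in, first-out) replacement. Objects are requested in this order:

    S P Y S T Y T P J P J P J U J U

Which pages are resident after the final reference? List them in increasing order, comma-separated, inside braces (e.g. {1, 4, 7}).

S -> miss, frames (S)
P -> miss, frames (S P)
Y -> miss, frames (S P Y)
S -> hit
T -> miss, frames (S P Y T)
Y -> hit
T -> hit
P -> hit
J -> miss, frames (S P Y T J)
P -> hit
J -> hit
P -> hit
J -> hit
U -> miss, evict S, frames (P Y T J U)
J -> hit
U -> hit

{J, P, T, U, Y}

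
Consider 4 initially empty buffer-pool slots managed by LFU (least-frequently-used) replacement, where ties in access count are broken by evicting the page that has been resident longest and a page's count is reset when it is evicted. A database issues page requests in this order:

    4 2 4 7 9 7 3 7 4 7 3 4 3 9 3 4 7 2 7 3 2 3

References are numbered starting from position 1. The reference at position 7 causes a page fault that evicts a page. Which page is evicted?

pos 1: 4: miss, frames [4]
pos 2: 2: miss, frames [4, 2]
pos 3: 4: hit
pos 4: 7: miss, frames [4, 2, 7]
pos 5: 9: miss, frames [4, 2, 7, 9]
pos 6: 7: hit
pos 7: 3: miss, evict 2, frames [4, 7, 9, 3]
At position 7, page 2 is evicted.

2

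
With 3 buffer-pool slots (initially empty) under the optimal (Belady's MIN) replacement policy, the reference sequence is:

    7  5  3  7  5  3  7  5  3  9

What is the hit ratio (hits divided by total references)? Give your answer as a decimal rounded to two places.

7: fault, frames {7}
5: fault, frames {7,5}
3: fault, frames {7,5,3}
7: hit
5: hit
3: hit
7: hit
5: hit
3: hit
9: fault, evict 3, frames {7,5,9}
Hits: 6 of 10 references → 6/10 = 0.6000.

0.60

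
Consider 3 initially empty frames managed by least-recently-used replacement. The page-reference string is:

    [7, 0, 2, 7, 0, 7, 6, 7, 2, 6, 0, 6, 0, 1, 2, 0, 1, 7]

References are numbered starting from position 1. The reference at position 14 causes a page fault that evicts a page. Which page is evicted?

pos 1: 7: fault, frames [7]
pos 2: 0: fault, frames [7, 0]
pos 3: 2: fault, frames [7, 0, 2]
pos 4: 7: hit
pos 5: 0: hit
pos 6: 7: hit
pos 7: 6: fault, evict 2, frames [0, 7, 6]
pos 8: 7: hit
pos 9: 2: fault, evict 0, frames [6, 7, 2]
pos 10: 6: hit
pos 11: 0: fault, evict 7, frames [2, 6, 0]
pos 12: 6: hit
pos 13: 0: hit
pos 14: 1: fault, evict 2, frames [6, 0, 1]
At position 14, page 2 is evicted.

2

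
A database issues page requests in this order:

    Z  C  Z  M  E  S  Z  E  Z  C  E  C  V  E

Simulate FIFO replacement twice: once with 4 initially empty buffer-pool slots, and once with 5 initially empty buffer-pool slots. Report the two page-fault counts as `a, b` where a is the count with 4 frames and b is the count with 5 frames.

4 frames: F F . F F F F . . F . . F F → 9 faults.
5 frames: F F . F F F . . . . . . F . → 6 faults.
6 < 9: adding a frame reduced faults, as is typical.

9, 6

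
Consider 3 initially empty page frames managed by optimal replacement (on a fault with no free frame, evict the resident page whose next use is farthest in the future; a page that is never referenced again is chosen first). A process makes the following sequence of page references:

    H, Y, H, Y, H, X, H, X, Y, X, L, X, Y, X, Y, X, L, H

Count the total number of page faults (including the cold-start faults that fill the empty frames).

H -> miss, frames [H]
Y -> miss, frames [H, Y]
H -> hit
Y -> hit
H -> hit
X -> miss, frames [H, Y, X]
H -> hit
X -> hit
Y -> hit
X -> hit
L -> miss, evict H, frames [Y, X, L]
X -> hit
Y -> hit
X -> hit
Y -> hit
X -> hit
L -> hit
H -> miss, evict L, frames [Y, X, H]
Page faults: 5.

5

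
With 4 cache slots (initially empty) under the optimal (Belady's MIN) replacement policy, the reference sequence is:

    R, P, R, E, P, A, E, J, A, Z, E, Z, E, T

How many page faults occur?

R: miss, frames [R]
P: miss, frames [R, P]
R: hit
E: miss, frames [R, P, E]
P: hit
A: miss, frames [R, P, E, A]
E: hit
J: miss, evict P, frames [R, E, A, J]
A: hit
Z: miss, evict J, frames [R, E, A, Z]
E: hit
Z: hit
E: hit
T: miss, evict Z, frames [R, E, A, T]
Page faults: 7.

7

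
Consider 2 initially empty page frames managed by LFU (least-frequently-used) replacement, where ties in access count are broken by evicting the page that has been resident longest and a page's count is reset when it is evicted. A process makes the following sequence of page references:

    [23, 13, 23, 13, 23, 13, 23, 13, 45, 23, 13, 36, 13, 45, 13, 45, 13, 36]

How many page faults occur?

7

23 -> fault, frames (23)
13 -> fault, frames (23 13)
23 -> hit
13 -> hit
23 -> hit
13 -> hit
23 -> hit
13 -> hit
45 -> fault, evict 23, frames (13 45)
23 -> fault, evict 45, frames (13 23)
13 -> hit
36 -> fault, evict 23, frames (13 36)
13 -> hit
45 -> fault, evict 36, frames (13 45)
13 -> hit
45 -> hit
13 -> hit
36 -> fault, evict 45, frames (13 36)
Page faults: 7.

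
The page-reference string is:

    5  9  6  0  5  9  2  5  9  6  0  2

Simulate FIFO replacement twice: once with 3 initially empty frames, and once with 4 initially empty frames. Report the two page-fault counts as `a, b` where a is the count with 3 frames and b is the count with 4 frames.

9, 10

3 frames: F F F F F F F . . F F . → 9 faults.
4 frames: F F F F . . F F F F F F → 10 faults.
10 > 9: adding a frame increased faults — Belady's anomaly.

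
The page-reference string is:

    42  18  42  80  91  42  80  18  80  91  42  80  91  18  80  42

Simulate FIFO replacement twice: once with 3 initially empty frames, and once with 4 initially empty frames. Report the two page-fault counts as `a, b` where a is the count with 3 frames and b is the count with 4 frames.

11, 4

3 frames: F F . F F F . F F F F . . F F . → 11 faults.
4 frames: F F . F F . . . . . . . . . . . → 4 faults.
4 < 11: adding a frame reduced faults, as is typical.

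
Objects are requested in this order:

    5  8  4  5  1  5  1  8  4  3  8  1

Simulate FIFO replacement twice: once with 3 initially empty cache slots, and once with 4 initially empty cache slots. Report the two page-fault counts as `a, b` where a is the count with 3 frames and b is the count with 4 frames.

9, 5

3 frames: F F F . F F . F F F . F → 9 faults.
4 frames: F F F . F . . . . F . . → 5 faults.
5 < 9: adding a frame reduced faults, as is typical.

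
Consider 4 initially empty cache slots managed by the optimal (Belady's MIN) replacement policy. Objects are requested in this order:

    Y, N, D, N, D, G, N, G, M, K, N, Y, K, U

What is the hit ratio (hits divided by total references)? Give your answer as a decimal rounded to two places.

0.50

Y: miss, frames [Y]
N: miss, frames [Y, N]
D: miss, frames [Y, N, D]
N: hit
D: hit
G: miss, frames [Y, N, D, G]
N: hit
G: hit
M: miss, evict G, frames [Y, N, D, M]
K: miss, evict M, frames [Y, N, D, K]
N: hit
Y: hit
K: hit
U: miss, evict K, frames [Y, N, D, U]
Hits: 7 of 14 references → 7/14 = 0.5000.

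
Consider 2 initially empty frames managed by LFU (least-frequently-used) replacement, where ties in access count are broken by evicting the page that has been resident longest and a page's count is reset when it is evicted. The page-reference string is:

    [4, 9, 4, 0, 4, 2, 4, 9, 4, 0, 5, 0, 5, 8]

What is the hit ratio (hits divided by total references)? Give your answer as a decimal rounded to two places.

0.29

4: fault, frames [4]
9: fault, frames [4, 9]
4: hit
0: fault, evict 9, frames [4, 0]
4: hit
2: fault, evict 0, frames [4, 2]
4: hit
9: fault, evict 2, frames [4, 9]
4: hit
0: fault, evict 9, frames [4, 0]
5: fault, evict 0, frames [4, 5]
0: fault, evict 5, frames [4, 0]
5: fault, evict 0, frames [4, 5]
8: fault, evict 5, frames [4, 8]
Hits: 4 of 14 references → 4/14 = 0.2857.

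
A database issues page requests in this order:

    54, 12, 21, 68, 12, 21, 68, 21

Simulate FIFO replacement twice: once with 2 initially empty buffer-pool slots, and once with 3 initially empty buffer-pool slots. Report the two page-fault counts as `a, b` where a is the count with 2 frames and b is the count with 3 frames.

2 frames: F F F F F F F . → 7 faults.
3 frames: F F F F . . . . → 4 faults.
4 < 7: adding a frame reduced faults, as is typical.

7, 4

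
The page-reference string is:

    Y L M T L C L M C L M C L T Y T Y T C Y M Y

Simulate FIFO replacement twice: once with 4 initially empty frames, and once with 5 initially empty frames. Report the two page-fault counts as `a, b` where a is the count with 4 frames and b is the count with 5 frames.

4 frames: F F F F . F . . . . . . . . F . . . . . . . → 6 faults.
5 frames: F F F F . F . . . . . . . . . . . . . . . . → 5 faults.
5 < 6: adding a frame reduced faults, as is typical.

6, 5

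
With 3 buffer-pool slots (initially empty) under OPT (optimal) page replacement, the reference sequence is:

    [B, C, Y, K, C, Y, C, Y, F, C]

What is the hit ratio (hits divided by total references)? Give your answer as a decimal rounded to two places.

0.50

B: fault, frames {B}
C: fault, frames {B,C}
Y: fault, frames {B,C,Y}
K: fault, evict B, frames {C,Y,K}
C: hit
Y: hit
C: hit
Y: hit
F: fault, evict K, frames {C,Y,F}
C: hit
Hits: 5 of 10 references → 5/10 = 0.5000.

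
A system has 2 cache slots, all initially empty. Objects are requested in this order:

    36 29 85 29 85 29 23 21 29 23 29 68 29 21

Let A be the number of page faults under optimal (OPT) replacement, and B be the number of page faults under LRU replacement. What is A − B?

Under OPT: F F F . . . F F . F . F . F → 8 faults.
Under LRU: F F F . . . F F F F . F . F → 9 faults.
A − B = 8 − 9 = -1.

-1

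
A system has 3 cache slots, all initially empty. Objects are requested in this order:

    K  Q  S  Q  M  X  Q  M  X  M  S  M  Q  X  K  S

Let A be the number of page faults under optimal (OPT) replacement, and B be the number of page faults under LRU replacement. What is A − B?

-2

Under OPT: F F F . F F . . . . F . . F F . → 8 faults.
Under LRU: F F F . F F . . . . F . F F F F → 10 faults.
A − B = 8 − 10 = -2.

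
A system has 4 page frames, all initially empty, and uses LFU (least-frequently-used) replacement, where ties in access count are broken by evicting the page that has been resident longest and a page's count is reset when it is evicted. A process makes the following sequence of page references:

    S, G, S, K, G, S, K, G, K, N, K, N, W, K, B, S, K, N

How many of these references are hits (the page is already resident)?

S: fault, frames {S}
G: fault, frames {S,G}
S: hit
K: fault, frames {S,G,K}
G: hit
S: hit
K: hit
G: hit
K: hit
N: fault, frames {S,G,K,N}
K: hit
N: hit
W: fault, evict N, frames {S,G,K,W}
K: hit
B: fault, evict W, frames {S,G,K,B}
S: hit
K: hit
N: fault, evict B, frames {S,G,K,N}
Hits: 11.

11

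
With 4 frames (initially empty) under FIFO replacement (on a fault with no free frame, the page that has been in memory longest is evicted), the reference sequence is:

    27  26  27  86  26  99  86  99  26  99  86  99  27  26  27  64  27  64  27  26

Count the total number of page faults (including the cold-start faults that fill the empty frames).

27 -> fault, frames (27)
26 -> fault, frames (27 26)
27 -> hit
86 -> fault, frames (27 26 86)
26 -> hit
99 -> fault, frames (27 26 86 99)
86 -> hit
99 -> hit
26 -> hit
99 -> hit
86 -> hit
99 -> hit
27 -> hit
26 -> hit
27 -> hit
64 -> fault, evict 27, frames (26 86 99 64)
27 -> fault, evict 26, frames (86 99 64 27)
64 -> hit
27 -> hit
26 -> fault, evict 86, frames (99 64 27 26)
Page faults: 7.

7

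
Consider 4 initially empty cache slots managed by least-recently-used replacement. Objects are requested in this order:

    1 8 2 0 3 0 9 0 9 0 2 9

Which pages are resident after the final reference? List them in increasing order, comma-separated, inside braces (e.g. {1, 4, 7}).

{0, 2, 3, 9}

1 → miss, frames {1}
8 → miss, frames {1,8}
2 → miss, frames {1,8,2}
0 → miss, frames {1,8,2,0}
3 → miss, evict 1, frames {8,2,0,3}
0 → hit
9 → miss, evict 8, frames {2,3,0,9}
0 → hit
9 → hit
0 → hit
2 → hit
9 → hit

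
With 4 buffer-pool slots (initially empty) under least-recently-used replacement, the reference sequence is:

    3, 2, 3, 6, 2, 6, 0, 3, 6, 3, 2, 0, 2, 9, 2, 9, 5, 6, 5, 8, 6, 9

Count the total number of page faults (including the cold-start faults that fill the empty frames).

3: fault, frames [3]
2: fault, frames [3, 2]
3: hit
6: fault, frames [2, 3, 6]
2: hit
6: hit
0: fault, frames [3, 2, 6, 0]
3: hit
6: hit
3: hit
2: hit
0: hit
2: hit
9: fault, evict 6, frames [3, 0, 2, 9]
2: hit
9: hit
5: fault, evict 3, frames [0, 2, 9, 5]
6: fault, evict 0, frames [2, 9, 5, 6]
5: hit
8: fault, evict 2, frames [9, 6, 5, 8]
6: hit
9: hit
Page faults: 8.

8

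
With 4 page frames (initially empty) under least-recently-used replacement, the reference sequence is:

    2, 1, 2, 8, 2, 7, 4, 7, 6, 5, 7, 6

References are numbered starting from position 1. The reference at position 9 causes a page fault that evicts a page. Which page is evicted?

pos 1: 2 → miss, frames [2]
pos 2: 1 → miss, frames [2, 1]
pos 3: 2 → hit
pos 4: 8 → miss, frames [1, 2, 8]
pos 5: 2 → hit
pos 6: 7 → miss, frames [1, 8, 2, 7]
pos 7: 4 → miss, evict 1, frames [8, 2, 7, 4]
pos 8: 7 → hit
pos 9: 6 → miss, evict 8, frames [2, 4, 7, 6]
At position 9, page 8 is evicted.

8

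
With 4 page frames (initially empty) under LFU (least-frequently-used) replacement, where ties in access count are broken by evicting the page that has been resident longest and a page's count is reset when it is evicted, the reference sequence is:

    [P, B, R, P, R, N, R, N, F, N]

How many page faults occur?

P → fault, frames (P)
B → fault, frames (P B)
R → fault, frames (P B R)
P → hit
R → hit
N → fault, frames (P B R N)
R → hit
N → hit
F → fault, evict B, frames (P R N F)
N → hit
Page faults: 5.

5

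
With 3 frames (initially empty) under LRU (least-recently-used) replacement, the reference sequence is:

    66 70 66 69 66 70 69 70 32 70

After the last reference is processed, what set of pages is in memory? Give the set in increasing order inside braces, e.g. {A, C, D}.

66 → fault, frames {66}
70 → fault, frames {66,70}
66 → hit
69 → fault, frames {70,66,69}
66 → hit
70 → hit
69 → hit
70 → hit
32 → fault, evict 66, frames {69,70,32}
70 → hit

{32, 69, 70}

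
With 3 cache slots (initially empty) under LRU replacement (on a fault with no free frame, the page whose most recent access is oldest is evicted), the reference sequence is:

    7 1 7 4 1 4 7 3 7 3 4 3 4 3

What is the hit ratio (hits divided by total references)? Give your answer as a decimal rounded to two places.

0.71

7: fault, frames [7]
1: fault, frames [7, 1]
7: hit
4: fault, frames [1, 7, 4]
1: hit
4: hit
7: hit
3: fault, evict 1, frames [4, 7, 3]
7: hit
3: hit
4: hit
3: hit
4: hit
3: hit
Hits: 10 of 14 references → 10/14 = 0.7143.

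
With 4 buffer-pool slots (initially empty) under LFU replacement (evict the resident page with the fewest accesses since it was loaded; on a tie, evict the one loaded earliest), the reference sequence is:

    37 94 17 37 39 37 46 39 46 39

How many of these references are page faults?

5

37 → miss, frames [37]
94 → miss, frames [37, 94]
17 → miss, frames [37, 94, 17]
37 → hit
39 → miss, frames [37, 94, 17, 39]
37 → hit
46 → miss, evict 94, frames [37, 17, 39, 46]
39 → hit
46 → hit
39 → hit
Page faults: 5.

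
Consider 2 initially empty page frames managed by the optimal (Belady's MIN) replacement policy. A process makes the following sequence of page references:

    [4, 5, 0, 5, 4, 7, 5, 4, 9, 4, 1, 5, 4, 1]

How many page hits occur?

4 -> miss, frames {4}
5 -> miss, frames {4,5}
0 -> miss, evict 4, frames {5,0}
5 -> hit
4 -> miss, evict 0, frames {5,4}
7 -> miss, evict 4, frames {5,7}
5 -> hit
4 -> miss, evict 7, frames {5,4}
9 -> miss, evict 5, frames {4,9}
4 -> hit
1 -> miss, evict 9, frames {4,1}
5 -> miss, evict 1, frames {4,5}
4 -> hit
1 -> miss, evict 5, frames {4,1}
Hits: 4.

4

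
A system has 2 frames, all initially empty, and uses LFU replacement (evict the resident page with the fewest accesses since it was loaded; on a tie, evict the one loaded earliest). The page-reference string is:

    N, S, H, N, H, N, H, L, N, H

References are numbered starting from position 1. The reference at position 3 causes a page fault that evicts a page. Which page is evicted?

N

pos 1: N → fault, frames [N]
pos 2: S → fault, frames [N, S]
pos 3: H → fault, evict N, frames [S, H]
At position 3, page N is evicted.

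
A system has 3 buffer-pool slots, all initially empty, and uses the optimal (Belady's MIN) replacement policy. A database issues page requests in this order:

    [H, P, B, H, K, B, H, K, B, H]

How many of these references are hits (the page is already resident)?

6

H → fault, frames (H)
P → fault, frames (H P)
B → fault, frames (H P B)
H → hit
K → fault, evict P, frames (H B K)
B → hit
H → hit
K → hit
B → hit
H → hit
Hits: 6.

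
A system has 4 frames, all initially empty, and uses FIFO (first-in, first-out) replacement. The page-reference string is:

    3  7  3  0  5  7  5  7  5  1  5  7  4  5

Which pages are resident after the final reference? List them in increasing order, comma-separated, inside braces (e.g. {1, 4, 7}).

3: fault, frames {3}
7: fault, frames {3,7}
3: hit
0: fault, frames {3,7,0}
5: fault, frames {3,7,0,5}
7: hit
5: hit
7: hit
5: hit
1: fault, evict 3, frames {7,0,5,1}
5: hit
7: hit
4: fault, evict 7, frames {0,5,1,4}
5: hit

{0, 1, 4, 5}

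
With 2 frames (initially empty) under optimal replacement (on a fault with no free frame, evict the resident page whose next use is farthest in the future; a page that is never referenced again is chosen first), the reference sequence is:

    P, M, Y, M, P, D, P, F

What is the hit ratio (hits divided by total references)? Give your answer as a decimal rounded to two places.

0.25

P: miss, frames (P)
M: miss, frames (P M)
Y: miss, evict P, frames (M Y)
M: hit
P: miss, evict Y, frames (M P)
D: miss, evict M, frames (P D)
P: hit
F: miss, evict D, frames (P F)
Hits: 2 of 8 references → 2/8 = 0.2500.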